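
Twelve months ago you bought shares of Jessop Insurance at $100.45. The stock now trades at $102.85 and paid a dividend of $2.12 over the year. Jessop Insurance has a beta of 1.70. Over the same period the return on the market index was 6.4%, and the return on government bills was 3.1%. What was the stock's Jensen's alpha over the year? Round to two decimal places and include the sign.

-4.21%

Realised HPR = (P1 + D1 − P0) / P0 = (102.85 + 2.12 − 100.45) / 100.45 = 4.52 / 100.45 = 4.4998%
MRP = 6.4% − 3.1% = 3.30%
CAPM required = R_f + β·MRP = 3.1% + 1.70 × 3.3% = 8.7100%
α = realised − required = 4.4998% − 8.7100% = -4.21%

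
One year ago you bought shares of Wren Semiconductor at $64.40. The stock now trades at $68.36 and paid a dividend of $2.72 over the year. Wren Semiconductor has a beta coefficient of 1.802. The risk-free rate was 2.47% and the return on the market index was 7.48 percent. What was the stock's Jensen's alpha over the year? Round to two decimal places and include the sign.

Realised HPR = (P1 + D1 − P0) / P0 = (68.36 + 2.72 − 64.40) / 64.40 = 6.68 / 64.40 = 10.3727%
MRP = 7.48% − 2.47% = 5.01%
CAPM required = R_f + β·MRP = 2.47% + 1.802 × 5.01% = 11.49802%
α = realised − required = 10.3727% − 11.49802% = -1.13%

-1.13%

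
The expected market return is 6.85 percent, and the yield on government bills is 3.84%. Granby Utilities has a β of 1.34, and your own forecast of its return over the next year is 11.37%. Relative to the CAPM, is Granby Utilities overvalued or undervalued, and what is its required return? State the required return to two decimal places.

MRP = 6.85% − 3.84% = 3.01%
Required return = R_f + β·MRP = 3.84% + 1.34 × 3.01% = 7.87%
Forecast 11.37% > required 7.87% → the stock plots above the SML → undervalued.

Undervalued; required return 7.87%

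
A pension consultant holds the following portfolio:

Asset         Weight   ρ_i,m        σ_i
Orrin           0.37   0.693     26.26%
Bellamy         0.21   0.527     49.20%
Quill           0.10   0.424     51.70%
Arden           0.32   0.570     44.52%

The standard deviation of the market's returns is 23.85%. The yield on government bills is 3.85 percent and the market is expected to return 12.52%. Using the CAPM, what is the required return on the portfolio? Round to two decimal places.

β_Orrin = 0.693 × 26.26% / 23.85% = 0.7630
β_Bellamy = 0.527 × 49.20% / 23.85% = 1.0871
β_Quill = 0.424 × 51.70% / 23.85% = 0.9191
β_Arden = 0.570 × 44.52% / 23.85% = 1.0640
β_P = Σ w_i β_i = 0.37×0.7630 + 0.21×1.0871 + 0.10×0.9191 + 0.32×1.0640 = 0.9430
MRP = 12.52% − 3.85% = 8.67%
E(R_P) = R_f + β_P × MRP = 3.85% + 0.9430 × 8.67% = 12.03%

12.03%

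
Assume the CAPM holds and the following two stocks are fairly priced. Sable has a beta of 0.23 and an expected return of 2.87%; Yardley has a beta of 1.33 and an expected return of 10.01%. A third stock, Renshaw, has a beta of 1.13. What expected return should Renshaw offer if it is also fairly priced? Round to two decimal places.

MRP (SML slope) = (10.01% − 2.87%) / (1.33 − 0.23) = 7.14% / 1.10 = 6.4909%
R_f (intercept) = 2.87% − 0.23 × 6.4909% = 1.3771%
E(R_Renshaw) = R_f + β × MRP = 1.3771% + 1.13 × 6.4909% = 8.71%

8.71%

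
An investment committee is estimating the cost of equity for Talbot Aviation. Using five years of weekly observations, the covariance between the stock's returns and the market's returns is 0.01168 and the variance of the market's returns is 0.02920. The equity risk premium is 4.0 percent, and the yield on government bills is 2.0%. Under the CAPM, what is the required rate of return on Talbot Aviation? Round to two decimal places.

3.60%

β = Cov(R_i, R_m) / Var(R_m) = 0.01168 / 0.02920 = 0.4000
E(R) = R_f + β × MRP = 2.0% + 0.4000 × 4.0% = 3.60%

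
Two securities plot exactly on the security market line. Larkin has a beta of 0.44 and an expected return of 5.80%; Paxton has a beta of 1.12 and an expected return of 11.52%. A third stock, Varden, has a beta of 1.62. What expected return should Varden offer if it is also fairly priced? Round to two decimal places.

15.73%

MRP (SML slope) = (11.52% − 5.80%) / (1.12 − 0.44) = 5.72% / 0.68 = 8.4118%
R_f (intercept) = 5.80% − 0.44 × 8.4118% = 2.0988%
E(R_Varden) = R_f + β × MRP = 2.0988% + 1.62 × 8.4118% = 15.73%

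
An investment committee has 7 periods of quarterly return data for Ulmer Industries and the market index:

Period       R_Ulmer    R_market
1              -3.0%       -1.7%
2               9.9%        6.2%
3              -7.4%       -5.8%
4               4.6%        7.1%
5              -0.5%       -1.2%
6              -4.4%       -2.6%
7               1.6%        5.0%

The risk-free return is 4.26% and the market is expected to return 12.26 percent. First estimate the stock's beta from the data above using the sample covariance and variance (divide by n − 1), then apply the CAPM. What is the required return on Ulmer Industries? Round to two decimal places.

Mean R_i = (-3.0 + 9.9 − 7.4 + 4.6 − 0.5 − 4.4 + 1.6) / 7 = 0.1143%
Mean R_m = (-1.7 + 6.2 − 5.8 + 7.1 − 1.2 − 2.6 + 5.0) / 7 = 1.0000%
Σ(R_i − R̄_i)(R_m − R̄_m) = 161.3000  ⇒  Cov = 161.3000 / 6 = 26.8833
Σ(R_m − R̄_m)² = 151.5800  ⇒  Var(R_m) = 151.5800 / 6 = 25.2633
β = Cov / Var(R_m) = 26.8833 / 25.2633 = 1.0641
MRP = 12.26% − 4.26% = 8.00%
E(R) = R_f + β × MRP = 4.26% + 1.0641 × 8.00% = 12.77%

12.77%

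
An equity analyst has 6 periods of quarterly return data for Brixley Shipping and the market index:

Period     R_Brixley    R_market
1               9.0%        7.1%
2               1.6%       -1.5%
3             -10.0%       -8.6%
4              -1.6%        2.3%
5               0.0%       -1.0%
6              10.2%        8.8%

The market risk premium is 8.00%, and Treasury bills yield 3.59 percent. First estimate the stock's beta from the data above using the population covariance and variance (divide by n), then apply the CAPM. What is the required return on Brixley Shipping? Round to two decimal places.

12.41%

Mean R_i = (9.0 + 1.6 − 10.0 − 1.6 + 0.0 + 10.2) / 6 = 1.5333%
Mean R_m = (7.1 − 1.5 − 8.6 + 2.3 − 1.0 + 8.8) / 6 = 1.1833%
Σ(R_i − R̄_i)(R_m − R̄_m) = 222.6933  ⇒  Cov = 222.6933 / 6 = 37.1156
Σ(R_m − R̄_m)² = 201.9483  ⇒  Var(R_m) = 201.9483 / 6 = 33.6581
β = Cov / Var(R_m) = 37.1156 / 33.6581 = 1.1027
E(R) = R_f + β × MRP = 3.59% + 1.1027 × 8.00% = 12.41%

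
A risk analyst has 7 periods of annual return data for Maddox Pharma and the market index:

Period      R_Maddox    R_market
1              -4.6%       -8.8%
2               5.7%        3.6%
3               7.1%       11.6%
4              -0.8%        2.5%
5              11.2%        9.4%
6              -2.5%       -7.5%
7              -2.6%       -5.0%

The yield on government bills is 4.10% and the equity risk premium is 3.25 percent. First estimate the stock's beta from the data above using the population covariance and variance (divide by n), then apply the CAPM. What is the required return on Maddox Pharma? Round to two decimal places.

6.29%

Mean R_i = (-4.6 + 5.7 + 7.1 − 0.8 + 11.2 − 2.5 − 2.6) / 7 = 1.9286%
Mean R_m = (-8.8 + 3.6 + 11.6 + 2.5 + 9.4 − 7.5 − 5.0) / 7 = 0.8286%
Σ(R_i − R̄_i)(R_m − R̄_m) = 267.2043  ⇒  Cov = 267.2043 / 7 = 38.1720
Σ(R_m − R̄_m)² = 396.0143  ⇒  Var(R_m) = 396.0143 / 7 = 56.5735
β = Cov / Var(R_m) = 38.1720 / 56.5735 = 0.6747
E(R) = R_f + β × MRP = 4.10% + 0.6747 × 3.25% = 6.29%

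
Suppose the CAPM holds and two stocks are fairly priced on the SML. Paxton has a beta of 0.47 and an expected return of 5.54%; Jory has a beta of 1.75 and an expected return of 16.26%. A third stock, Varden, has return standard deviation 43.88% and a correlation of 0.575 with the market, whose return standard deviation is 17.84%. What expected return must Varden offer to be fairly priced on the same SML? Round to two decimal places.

13.45%

MRP = (16.26% − 5.54%) / (1.75 − 0.47) = 8.3750%
R_f = 5.54% − 0.47 × 8.3750% = 1.6038%
β_Varden = ρ·σ_i/σ_m = 0.575 × 43.88 / 17.84 = 1.4143
E(R_Varden) = R_f + β × MRP = 1.6038% + 1.4143 × 8.3750% = 13.45%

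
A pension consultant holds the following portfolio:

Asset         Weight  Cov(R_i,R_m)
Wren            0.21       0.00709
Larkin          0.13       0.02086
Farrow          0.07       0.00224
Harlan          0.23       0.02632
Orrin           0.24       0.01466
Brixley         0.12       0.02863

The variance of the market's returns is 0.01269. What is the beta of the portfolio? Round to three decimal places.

1.368

β_Wren = 0.00709 / 0.01269 = 0.5587
β_Larkin = 0.02086 / 0.01269 = 1.6438
β_Farrow = 0.00224 / 0.01269 = 0.1765
β_Harlan = 0.02632 / 0.01269 = 2.0741
β_Orrin = 0.01466 / 0.01269 = 1.1552
β_Brixley = 0.02863 / 0.01269 = 2.2561
β_P = Σ w_i β_i = 0.21×0.5587 + 0.13×1.6438 + 0.07×0.1765 + 0.23×2.0741 + 0.24×1.1552 + 0.12×2.2561 = 1.3684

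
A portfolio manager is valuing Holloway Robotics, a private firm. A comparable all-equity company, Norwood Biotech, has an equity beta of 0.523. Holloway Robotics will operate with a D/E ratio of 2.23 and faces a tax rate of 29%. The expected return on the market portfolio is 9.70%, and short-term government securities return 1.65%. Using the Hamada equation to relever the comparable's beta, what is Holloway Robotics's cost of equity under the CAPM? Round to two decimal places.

β_L = β_U × [1 + (1 − t)(D/E)] = 0.523 × [1 + (1 − 0.29) × 2.23]
    = 0.523 × [1 + 0.71 × 2.23] = 0.523 × 2.5833 = 1.3511
MRP = 9.70% − 1.65% = 8.05%
E(R) = R_f + β_L × MRP = 1.65% + 1.3511 × 8.05% = 12.53%

12.53%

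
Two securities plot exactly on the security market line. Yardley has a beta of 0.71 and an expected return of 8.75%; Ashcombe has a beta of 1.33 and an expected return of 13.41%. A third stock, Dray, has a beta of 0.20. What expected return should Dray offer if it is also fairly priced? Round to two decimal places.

4.92%

MRP (SML slope) = (13.41% − 8.75%) / (1.33 − 0.71) = 4.66% / 0.62 = 7.5161%
R_f (intercept) = 8.75% − 0.71 × 7.5161% = 3.4136%
E(R_Dray) = R_f + β × MRP = 3.4136% + 0.20 × 7.5161% = 4.92%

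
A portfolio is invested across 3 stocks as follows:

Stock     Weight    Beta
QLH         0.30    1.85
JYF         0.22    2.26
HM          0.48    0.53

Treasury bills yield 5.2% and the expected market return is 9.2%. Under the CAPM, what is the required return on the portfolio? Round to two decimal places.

β_P = Σ w_i β_i = 0.30×1.85 + 0.22×2.26 + 0.48×0.53 = 1.3066
MRP = 9.2% − 5.2% = 4.00%
E(R_P) = R_f + β_P × MRP = 5.2% + 1.3066 × 4.0% = 10.43%

10.43%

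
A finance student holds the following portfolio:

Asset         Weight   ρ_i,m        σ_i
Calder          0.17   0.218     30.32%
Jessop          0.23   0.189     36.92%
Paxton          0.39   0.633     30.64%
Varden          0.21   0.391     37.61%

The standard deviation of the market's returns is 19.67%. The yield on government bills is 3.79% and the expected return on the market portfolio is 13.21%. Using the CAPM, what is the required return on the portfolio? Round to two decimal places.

10.20%

β_Calder = 0.218 × 30.32% / 19.67% = 0.3360
β_Jessop = 0.189 × 36.92% / 19.67% = 0.3547
β_Paxton = 0.633 × 30.64% / 19.67% = 0.9860
β_Varden = 0.391 × 37.61% / 19.67% = 0.7476
β_P = Σ w_i β_i = 0.17×0.3360 + 0.23×0.3547 + 0.39×0.9860 + 0.21×0.7476 = 0.6802
MRP = 13.21% − 3.79% = 9.42%
E(R_P) = R_f + β_P × MRP = 3.79% + 0.6802 × 9.42% = 10.20%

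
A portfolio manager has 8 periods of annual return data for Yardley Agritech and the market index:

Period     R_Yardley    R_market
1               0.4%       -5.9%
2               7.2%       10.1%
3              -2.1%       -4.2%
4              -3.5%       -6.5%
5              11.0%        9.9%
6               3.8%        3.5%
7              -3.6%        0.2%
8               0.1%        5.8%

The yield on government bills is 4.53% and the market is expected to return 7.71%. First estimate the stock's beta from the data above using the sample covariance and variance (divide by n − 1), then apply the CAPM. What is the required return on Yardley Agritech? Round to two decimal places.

Mean R_i = (0.4 + 7.2 − 2.1 − 3.5 + 11.0 + 3.8 − 3.6 + 0.1) / 8 = 1.6625%
Mean R_m = (-5.9 + 10.1 − 4.2 − 6.5 + 9.9 + 3.5 + 0.2 + 5.8) / 8 = 1.6125%
Σ(R_i − R̄_i)(R_m − R̄_m) = 202.5438  ⇒  Cov = 202.5438 / 7 = 28.9348
Σ(R_m − R̄_m)² = 319.8488  ⇒  Var(R_m) = 319.8488 / 7 = 45.6927
β = Cov / Var(R_m) = 28.9348 / 45.6927 = 0.6332
MRP = 7.71% − 4.53% = 3.18%
E(R) = R_f + β × MRP = 4.53% + 0.6332 × 3.18% = 6.54%

6.54%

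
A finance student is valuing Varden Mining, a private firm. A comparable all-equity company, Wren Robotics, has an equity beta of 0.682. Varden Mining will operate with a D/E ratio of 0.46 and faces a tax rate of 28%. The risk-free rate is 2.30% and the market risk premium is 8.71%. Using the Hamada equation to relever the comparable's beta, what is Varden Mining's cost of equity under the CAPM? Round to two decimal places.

10.21%

β_L = β_U × [1 + (1 − t)(D/E)] = 0.682 × [1 + (1 − 0.28) × 0.46]
    = 0.682 × [1 + 0.72 × 0.46] = 0.682 × 1.3312 = 0.9079
E(R) = R_f + β_L × MRP = 2.30% + 0.9079 × 8.71% = 10.21%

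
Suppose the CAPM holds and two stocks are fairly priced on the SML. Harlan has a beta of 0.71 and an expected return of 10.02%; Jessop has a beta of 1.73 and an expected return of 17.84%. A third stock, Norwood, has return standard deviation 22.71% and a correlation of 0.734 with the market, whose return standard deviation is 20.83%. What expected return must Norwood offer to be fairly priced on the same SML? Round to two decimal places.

MRP = (17.84% − 10.02%) / (1.73 − 0.71) = 7.6667%
R_f = 10.02% − 0.71 × 7.6667% = 4.5766%
β_Norwood = ρ·σ_i/σ_m = 0.734 × 22.71 / 20.83 = 0.8002
E(R_Norwood) = R_f + β × MRP = 4.5766% + 0.8002 × 7.6667% = 10.71%

10.71%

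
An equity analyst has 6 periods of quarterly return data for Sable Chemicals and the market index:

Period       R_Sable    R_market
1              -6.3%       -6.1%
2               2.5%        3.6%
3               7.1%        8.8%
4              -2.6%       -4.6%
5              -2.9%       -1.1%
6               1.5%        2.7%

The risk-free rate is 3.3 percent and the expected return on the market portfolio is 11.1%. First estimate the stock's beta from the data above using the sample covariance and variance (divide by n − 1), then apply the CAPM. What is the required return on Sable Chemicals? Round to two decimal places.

9.80%

Mean R_i = (-6.3 + 2.5 + 7.1 − 2.6 − 2.9 + 1.5) / 6 = -0.1167%
Mean R_m = (-6.1 + 3.6 + 8.8 − 4.6 − 1.1 + 2.7) / 6 = 0.5500%
Σ(R_i − R̄_i)(R_m − R̄_m) = 129.4950  ⇒  Cov = 129.4950 / 5 = 25.8990
Σ(R_m − R̄_m)² = 155.4550  ⇒  Var(R_m) = 155.4550 / 5 = 31.0910
β = Cov / Var(R_m) = 25.8990 / 31.0910 = 0.8330
MRP = 11.1% − 3.3% = 7.80%
E(R) = R_f + β × MRP = 3.3% + 0.8330 × 7.8% = 9.80%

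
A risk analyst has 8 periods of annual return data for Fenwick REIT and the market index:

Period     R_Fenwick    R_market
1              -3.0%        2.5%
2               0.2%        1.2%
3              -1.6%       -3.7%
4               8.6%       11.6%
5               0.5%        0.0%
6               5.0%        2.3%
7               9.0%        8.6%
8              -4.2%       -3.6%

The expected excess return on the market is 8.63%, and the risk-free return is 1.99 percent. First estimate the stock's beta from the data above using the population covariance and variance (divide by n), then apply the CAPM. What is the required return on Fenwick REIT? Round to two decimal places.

Mean R_i = (-3.0 + 0.2 − 1.6 + 8.6 + 0.5 + 5.0 + 9.0 − 4.2) / 8 = 1.8125%
Mean R_m = (2.5 + 1.2 − 3.7 + 11.6 + 0.0 + 2.3 + 8.6 − 3.6) / 8 = 2.3625%
Σ(R_i − R̄_i)(R_m − R̄_m) = 168.1838  ⇒  Cov = 168.1838 / 8 = 21.0230
Σ(R_m − R̄_m)² = 203.4988  ⇒  Var(R_m) = 203.4988 / 8 = 25.4374
β = Cov / Var(R_m) = 21.0230 / 25.4374 = 0.8265
E(R) = R_f + β × MRP = 1.99% + 0.8265 × 8.63% = 9.12%

9.12%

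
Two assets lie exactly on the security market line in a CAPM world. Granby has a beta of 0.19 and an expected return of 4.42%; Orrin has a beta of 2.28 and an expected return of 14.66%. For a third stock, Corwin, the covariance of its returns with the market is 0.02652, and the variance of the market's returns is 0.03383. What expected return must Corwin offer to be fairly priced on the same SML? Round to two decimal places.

MRP = (14.66% − 4.42%) / (2.28 − 0.19) = 4.8995%
R_f = 4.42% − 0.19 × 4.8995% = 3.4891%
β_Corwin = Cov / Var(R_m) = 0.02652 / 0.03383 = 0.7839
E(R_Corwin) = R_f + β × MRP = 3.4891% + 0.7839 × 4.8995% = 7.33%

7.33%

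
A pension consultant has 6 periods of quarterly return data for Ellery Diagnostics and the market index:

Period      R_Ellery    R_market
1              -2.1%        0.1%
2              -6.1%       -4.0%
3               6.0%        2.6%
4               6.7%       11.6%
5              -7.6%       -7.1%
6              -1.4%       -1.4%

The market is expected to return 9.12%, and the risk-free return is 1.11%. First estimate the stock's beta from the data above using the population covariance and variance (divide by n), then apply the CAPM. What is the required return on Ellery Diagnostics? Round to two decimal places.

7.80%

Mean R_i = (-2.1 − 6.1 + 6.0 + 6.7 − 7.6 − 1.4) / 6 = -0.7500%
Mean R_m = (0.1 − 4.0 + 2.6 + 11.6 − 7.1 − 1.4) / 6 = 0.3000%
Σ(R_i − R̄_i)(R_m − R̄_m) = 174.7800  ⇒  Cov = 174.7800 / 6 = 29.1300
Σ(R_m − R̄_m)² = 209.1600  ⇒  Var(R_m) = 209.1600 / 6 = 34.8600
β = Cov / Var(R_m) = 29.1300 / 34.8600 = 0.8356
MRP = 9.12% − 1.11% = 8.01%
E(R) = R_f + β × MRP = 1.11% + 0.8356 × 8.01% = 7.80%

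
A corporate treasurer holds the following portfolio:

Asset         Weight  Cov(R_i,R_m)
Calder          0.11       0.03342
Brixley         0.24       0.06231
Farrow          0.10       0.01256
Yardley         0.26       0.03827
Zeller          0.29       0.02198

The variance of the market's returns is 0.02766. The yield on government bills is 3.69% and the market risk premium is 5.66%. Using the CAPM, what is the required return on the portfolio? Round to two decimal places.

β_Calder = 0.03342 / 0.02766 = 1.2082
β_Brixley = 0.06231 / 0.02766 = 2.2527
β_Farrow = 0.01256 / 0.02766 = 0.4541
β_Yardley = 0.03827 / 0.02766 = 1.3836
β_Zeller = 0.02198 / 0.02766 = 0.7946
β_P = Σ w_i β_i = 0.11×1.2082 + 0.24×2.2527 + 0.10×0.4541 + 0.26×1.3836 + 0.29×0.7946 = 1.3091
E(R_P) = R_f + β_P × MRP = 3.69% + 1.3091 × 5.66% = 11.10%

11.10%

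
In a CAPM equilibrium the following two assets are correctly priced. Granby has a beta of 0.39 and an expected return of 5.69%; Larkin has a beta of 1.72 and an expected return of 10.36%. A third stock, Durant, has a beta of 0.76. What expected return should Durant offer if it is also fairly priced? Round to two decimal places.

6.99%

MRP (SML slope) = (10.36% − 5.69%) / (1.72 − 0.39) = 4.67% / 1.33 = 3.5113%
R_f (intercept) = 5.69% − 0.39 × 3.5113% = 4.3206%
E(R_Durant) = R_f + β × MRP = 4.3206% + 0.76 × 3.5113% = 6.99%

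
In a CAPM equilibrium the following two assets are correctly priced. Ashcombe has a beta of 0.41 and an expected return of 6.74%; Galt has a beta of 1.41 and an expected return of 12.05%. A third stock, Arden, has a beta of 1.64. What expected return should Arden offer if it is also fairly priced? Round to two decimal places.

13.27%

MRP (SML slope) = (12.05% − 6.74%) / (1.41 − 0.41) = 5.31% / 1.00 = 5.3100%
R_f (intercept) = 6.74% − 0.41 × 5.3100% = 4.5629%
E(R_Arden) = R_f + β × MRP = 4.5629% + 1.64 × 5.3100% = 13.27%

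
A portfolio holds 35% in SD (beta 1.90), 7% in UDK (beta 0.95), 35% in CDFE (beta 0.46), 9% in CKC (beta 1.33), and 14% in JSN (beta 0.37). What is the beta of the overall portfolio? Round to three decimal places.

β_P = Σ w_i β_i = 0.35×1.90 + 0.07×0.95 + 0.35×0.46 + 0.09×1.33 + 0.14×0.37 = 1.0640

1.064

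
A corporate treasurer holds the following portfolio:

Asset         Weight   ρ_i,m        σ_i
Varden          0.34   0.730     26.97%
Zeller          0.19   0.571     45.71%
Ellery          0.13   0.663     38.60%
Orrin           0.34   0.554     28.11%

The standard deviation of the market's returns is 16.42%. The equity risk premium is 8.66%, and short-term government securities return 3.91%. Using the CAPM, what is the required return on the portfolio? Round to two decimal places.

β_Varden = 0.730 × 26.97% / 16.42% = 1.1990
β_Zeller = 0.571 × 45.71% / 16.42% = 1.5895
β_Ellery = 0.663 × 38.60% / 16.42% = 1.5586
β_Orrin = 0.554 × 28.11% / 16.42% = 0.9484
β_P = Σ w_i β_i = 0.34×1.1990 + 0.19×1.5895 + 0.13×1.5586 + 0.34×0.9484 = 1.2347
E(R_P) = R_f + β_P × MRP = 3.91% + 1.2347 × 8.66% = 14.60%

14.60%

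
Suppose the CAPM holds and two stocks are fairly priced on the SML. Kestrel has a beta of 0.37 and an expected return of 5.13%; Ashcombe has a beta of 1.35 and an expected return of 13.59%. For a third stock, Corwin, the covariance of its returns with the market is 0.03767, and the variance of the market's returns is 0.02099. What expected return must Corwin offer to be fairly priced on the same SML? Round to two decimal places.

MRP = (13.59% − 5.13%) / (1.35 − 0.37) = 8.6327%
R_f = 5.13% − 0.37 × 8.6327% = 1.9359%
β_Corwin = Cov / Var(R_m) = 0.03767 / 0.02099 = 1.7947
E(R_Corwin) = R_f + β × MRP = 1.9359% + 1.7947 × 8.6327% = 17.43%

17.43%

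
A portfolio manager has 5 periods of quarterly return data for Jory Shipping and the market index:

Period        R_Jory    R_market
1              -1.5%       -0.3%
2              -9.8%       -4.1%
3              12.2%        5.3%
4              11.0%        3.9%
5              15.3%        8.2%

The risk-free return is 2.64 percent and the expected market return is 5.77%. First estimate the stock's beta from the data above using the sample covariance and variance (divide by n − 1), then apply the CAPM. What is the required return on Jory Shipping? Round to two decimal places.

9.42%

Mean R_i = (-1.5 − 9.8 + 12.2 + 11.0 + 15.3) / 5 = 5.4400%
Mean R_m = (-0.3 − 4.1 + 5.3 + 3.9 + 8.2) / 5 = 2.6000%
Σ(R_i − R̄_i)(R_m − R̄_m) = 202.9300  ⇒  Cov = 202.9300 / 4 = 50.7325
Σ(R_m − R̄_m)² = 93.6400  ⇒  Var(R_m) = 93.6400 / 4 = 23.4100
β = Cov / Var(R_m) = 50.7325 / 23.4100 = 2.1671
MRP = 5.77% − 2.64% = 3.13%
E(R) = R_f + β × MRP = 2.64% + 2.1671 × 3.13% = 9.42%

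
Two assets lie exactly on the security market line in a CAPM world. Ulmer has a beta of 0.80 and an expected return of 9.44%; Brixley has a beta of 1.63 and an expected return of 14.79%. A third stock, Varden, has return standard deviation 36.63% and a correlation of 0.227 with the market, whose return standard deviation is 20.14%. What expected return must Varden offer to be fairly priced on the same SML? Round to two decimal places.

MRP = (14.79% − 9.44%) / (1.63 − 0.80) = 6.4458%
R_f = 9.44% − 0.80 × 6.4458% = 4.2834%
β_Varden = ρ·σ_i/σ_m = 0.227 × 36.63 / 20.14 = 0.4129
E(R_Varden) = R_f + β × MRP = 4.2834% + 0.4129 × 6.4458% = 6.94%

6.94%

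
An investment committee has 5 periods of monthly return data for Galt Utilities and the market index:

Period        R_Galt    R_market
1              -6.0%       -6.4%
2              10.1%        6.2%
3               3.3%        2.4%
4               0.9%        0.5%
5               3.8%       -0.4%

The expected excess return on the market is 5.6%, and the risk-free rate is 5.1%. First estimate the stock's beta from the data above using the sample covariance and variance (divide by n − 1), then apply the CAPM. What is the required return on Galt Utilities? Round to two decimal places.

Mean R_i = (-6.0 + 10.1 + 3.3 + 0.9 + 3.8) / 5 = 2.4200%
Mean R_m = (-6.4 + 6.2 + 2.4 + 0.5 − 0.4) / 5 = 0.4600%
Σ(R_i − R̄_i)(R_m − R̄_m) = 102.3040  ⇒  Cov = 102.3040 / 4 = 25.5760
Σ(R_m − R̄_m)² = 84.5120  ⇒  Var(R_m) = 84.5120 / 4 = 21.1280
β = Cov / Var(R_m) = 25.5760 / 21.1280 = 1.2105
E(R) = R_f + β × MRP = 5.1% + 1.2105 × 5.6% = 11.88%

11.88%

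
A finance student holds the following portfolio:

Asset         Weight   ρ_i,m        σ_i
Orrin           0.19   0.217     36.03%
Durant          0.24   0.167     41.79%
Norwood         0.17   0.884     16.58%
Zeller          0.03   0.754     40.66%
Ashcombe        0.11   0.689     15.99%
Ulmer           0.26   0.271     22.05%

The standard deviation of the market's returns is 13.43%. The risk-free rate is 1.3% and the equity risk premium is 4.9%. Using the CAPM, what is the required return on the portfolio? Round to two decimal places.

4.71%

β_Orrin = 0.217 × 36.03% / 13.43% = 0.5822
β_Durant = 0.167 × 41.79% / 13.43% = 0.5197
β_Norwood = 0.884 × 16.58% / 13.43% = 1.0913
β_Zeller = 0.754 × 40.66% / 13.43% = 2.2828
β_Ashcombe = 0.689 × 15.99% / 13.43% = 0.8203
β_Ulmer = 0.271 × 22.05% / 13.43% = 0.4449
β_P = Σ w_i β_i = 0.19×0.5822 + 0.24×0.5197 + 0.17×1.0913 + 0.03×2.2828 + 0.11×0.8203 + 0.26×0.4449 = 0.6953
E(R_P) = R_f + β_P × MRP = 1.3% + 0.6953 × 4.9% = 4.71%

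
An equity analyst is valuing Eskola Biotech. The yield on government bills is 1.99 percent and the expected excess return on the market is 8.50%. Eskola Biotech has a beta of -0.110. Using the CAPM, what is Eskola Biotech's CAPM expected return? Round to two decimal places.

E(R) = R_f + β × MRP = 1.99% + -0.110 × 8.50% = 1.06%

1.06%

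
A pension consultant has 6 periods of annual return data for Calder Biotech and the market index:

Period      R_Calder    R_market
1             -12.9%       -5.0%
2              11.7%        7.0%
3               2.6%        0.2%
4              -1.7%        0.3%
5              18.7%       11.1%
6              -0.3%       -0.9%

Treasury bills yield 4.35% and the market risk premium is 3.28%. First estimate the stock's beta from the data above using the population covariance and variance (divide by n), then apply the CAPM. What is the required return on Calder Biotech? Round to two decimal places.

10.40%

Mean R_i = (-12.9 + 11.7 + 2.6 − 1.7 + 18.7 − 0.3) / 6 = 3.0167%
Mean R_m = (-5.0 + 7.0 + 0.2 + 0.3 + 11.1 − 0.9) / 6 = 2.1167%
Σ(R_i − R̄_i)(R_m − R̄_m) = 315.9383  ⇒  Cov = 315.9383 / 6 = 52.6564
Σ(R_m − R̄_m)² = 171.2683  ⇒  Var(R_m) = 171.2683 / 6 = 28.5447
β = Cov / Var(R_m) = 52.6564 / 28.5447 = 1.8447
E(R) = R_f + β × MRP = 4.35% + 1.8447 × 3.28% = 10.40%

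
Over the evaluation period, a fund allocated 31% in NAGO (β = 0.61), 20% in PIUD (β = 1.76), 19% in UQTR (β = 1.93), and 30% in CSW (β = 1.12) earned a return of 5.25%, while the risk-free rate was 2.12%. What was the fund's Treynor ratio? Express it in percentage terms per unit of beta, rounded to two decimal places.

2.52%

β_P = 0.31×0.61 + 0.20×1.76 + 0.19×1.93 + 0.30×1.12 = 1.2438
Treynor = (R_P − R_f) / β_P = (5.25% − 2.12%) / 1.2438 = 3.13% / 1.2438 = 2.52%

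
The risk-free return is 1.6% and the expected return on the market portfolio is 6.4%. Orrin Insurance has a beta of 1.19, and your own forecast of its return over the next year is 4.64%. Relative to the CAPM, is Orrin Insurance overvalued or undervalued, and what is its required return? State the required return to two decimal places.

MRP = 6.4% − 1.6% = 4.80%
Required return = R_f + β·MRP = 1.6% + 1.19 × 4.8% = 7.31%
Forecast 4.64% < required 7.31% → the stock plots below the SML → overvalued.

Overvalued; required return 7.31%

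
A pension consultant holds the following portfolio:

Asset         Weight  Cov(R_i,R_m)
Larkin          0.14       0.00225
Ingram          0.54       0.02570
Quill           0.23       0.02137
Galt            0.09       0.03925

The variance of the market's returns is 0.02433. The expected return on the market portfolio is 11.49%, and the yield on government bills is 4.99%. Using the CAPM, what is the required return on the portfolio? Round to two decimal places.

11.04%

β_Larkin = 0.00225 / 0.02433 = 0.0925
β_Ingram = 0.02570 / 0.02433 = 1.0563
β_Quill = 0.02137 / 0.02433 = 0.8783
β_Galt = 0.03925 / 0.02433 = 1.6132
β_P = Σ w_i β_i = 0.14×0.0925 + 0.54×1.0563 + 0.23×0.8783 + 0.09×1.6132 = 0.9305
MRP = 11.49% − 4.99% = 6.50%
E(R_P) = R_f + β_P × MRP = 4.99% + 0.9305 × 6.50% = 11.04%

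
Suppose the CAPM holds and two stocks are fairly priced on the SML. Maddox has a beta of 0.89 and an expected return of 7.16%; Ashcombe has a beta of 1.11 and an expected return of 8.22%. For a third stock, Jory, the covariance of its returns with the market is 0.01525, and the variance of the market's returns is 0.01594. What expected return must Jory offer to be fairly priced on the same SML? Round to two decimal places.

MRP = (8.22% − 7.16%) / (1.11 − 0.89) = 4.8182%
R_f = 7.16% − 0.89 × 4.8182% = 2.8718%
β_Jory = Cov / Var(R_m) = 0.01525 / 0.01594 = 0.9567
E(R_Jory) = R_f + β × MRP = 2.8718% + 0.9567 × 4.8182% = 7.48%

7.48%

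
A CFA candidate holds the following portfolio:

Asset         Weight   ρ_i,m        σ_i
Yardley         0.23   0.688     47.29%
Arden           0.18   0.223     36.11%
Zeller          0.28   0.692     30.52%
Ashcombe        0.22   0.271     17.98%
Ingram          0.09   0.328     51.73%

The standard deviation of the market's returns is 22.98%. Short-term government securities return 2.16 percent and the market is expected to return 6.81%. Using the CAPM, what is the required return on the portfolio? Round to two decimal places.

β_Yardley = 0.688 × 47.29% / 22.98% = 1.4158
β_Arden = 0.223 × 36.11% / 22.98% = 0.3504
β_Zeller = 0.692 × 30.52% / 22.98% = 0.9191
β_Ashcombe = 0.271 × 17.98% / 22.98% = 0.2120
β_Ingram = 0.328 × 51.73% / 22.98% = 0.7384
β_P = Σ w_i β_i = 0.23×1.4158 + 0.18×0.3504 + 0.28×0.9191 + 0.22×0.2120 + 0.09×0.7384 = 0.7592
MRP = 6.81% − 2.16% = 4.65%
E(R_P) = R_f + β_P × MRP = 2.16% + 0.7592 × 4.65% = 5.69%

5.69%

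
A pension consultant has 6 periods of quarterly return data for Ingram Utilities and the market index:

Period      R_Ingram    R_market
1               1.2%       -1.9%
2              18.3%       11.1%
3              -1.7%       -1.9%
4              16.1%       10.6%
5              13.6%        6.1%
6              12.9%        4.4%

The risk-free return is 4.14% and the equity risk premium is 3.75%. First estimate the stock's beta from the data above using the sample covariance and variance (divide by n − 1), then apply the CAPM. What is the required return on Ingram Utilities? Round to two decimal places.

Mean R_i = (1.2 + 18.3 − 1.7 + 16.1 + 13.6 + 12.9) / 6 = 10.0667%
Mean R_m = (-1.9 + 11.1 − 1.9 + 10.6 + 6.1 + 4.4) / 6 = 4.7333%
Σ(R_i − R̄_i)(R_m − R̄_m) = 228.5667  ⇒  Cov = 228.5667 / 5 = 45.7133
Σ(R_m − R̄_m)² = 164.9333  ⇒  Var(R_m) = 164.9333 / 5 = 32.9867
β = Cov / Var(R_m) = 45.7133 / 32.9867 = 1.3858
E(R) = R_f + β × MRP = 4.14% + 1.3858 × 3.75% = 9.34%

9.34%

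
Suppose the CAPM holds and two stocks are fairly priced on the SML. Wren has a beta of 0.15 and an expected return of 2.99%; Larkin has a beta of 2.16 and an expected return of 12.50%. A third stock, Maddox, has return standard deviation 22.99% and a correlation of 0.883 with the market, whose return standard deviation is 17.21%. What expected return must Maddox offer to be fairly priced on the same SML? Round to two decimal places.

7.86%

MRP = (12.50% − 2.99%) / (2.16 − 0.15) = 4.7313%
R_f = 2.99% − 0.15 × 4.7313% = 2.2803%
β_Maddox = ρ·σ_i/σ_m = 0.883 × 22.99 / 17.21 = 1.1796
E(R_Maddox) = R_f + β × MRP = 2.2803% + 1.1796 × 4.7313% = 7.86%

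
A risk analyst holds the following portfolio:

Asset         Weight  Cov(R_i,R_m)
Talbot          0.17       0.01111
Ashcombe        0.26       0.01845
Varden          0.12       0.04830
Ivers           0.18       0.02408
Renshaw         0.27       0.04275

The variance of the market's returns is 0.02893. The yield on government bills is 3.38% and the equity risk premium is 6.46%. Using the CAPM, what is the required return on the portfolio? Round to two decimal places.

9.71%

β_Talbot = 0.01111 / 0.02893 = 0.3840
β_Ashcombe = 0.01845 / 0.02893 = 0.6377
β_Varden = 0.04830 / 0.02893 = 1.6695
β_Ivers = 0.02408 / 0.02893 = 0.8324
β_Renshaw = 0.04275 / 0.02893 = 1.4777
β_P = Σ w_i β_i = 0.17×0.3840 + 0.26×0.6377 + 0.12×1.6695 + 0.18×0.8324 + 0.27×1.4777 = 0.9802
E(R_P) = R_f + β_P × MRP = 3.38% + 0.9802 × 6.46% = 9.71%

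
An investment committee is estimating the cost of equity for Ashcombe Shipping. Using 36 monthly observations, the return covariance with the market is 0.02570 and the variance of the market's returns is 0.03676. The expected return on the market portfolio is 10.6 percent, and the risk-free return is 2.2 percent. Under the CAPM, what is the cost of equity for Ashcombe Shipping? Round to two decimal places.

8.07%

β = Cov(R_i, R_m) / Var(R_m) = 0.02570 / 0.03676 = 0.6991
MRP = 10.6% − 2.2% = 8.40%
E(R) = R_f + β × MRP = 2.2% + 0.6991 × 8.4% = 8.07%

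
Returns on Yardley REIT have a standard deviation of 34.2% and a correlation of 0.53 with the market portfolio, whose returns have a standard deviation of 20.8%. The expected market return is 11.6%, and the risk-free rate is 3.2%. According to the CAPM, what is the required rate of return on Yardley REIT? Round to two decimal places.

10.52%

β = ρ × σ_i / σ_m = 0.53 × 34.2% / 20.8% = 0.8714
MRP = 11.6% − 3.2% = 8.40%
E(R) = 3.2% + 0.8714 × 8.4% = 10.52%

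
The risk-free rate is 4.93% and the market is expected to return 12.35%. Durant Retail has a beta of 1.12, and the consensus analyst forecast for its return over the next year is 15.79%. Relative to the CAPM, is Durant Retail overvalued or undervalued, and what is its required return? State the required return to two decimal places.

Undervalued; required return 13.24%

MRP = 12.35% − 4.93% = 7.42%
Required return = R_f + β·MRP = 4.93% + 1.12 × 7.42% = 13.24%
Forecast 15.79% > required 13.24% → the stock plots above the SML → undervalued.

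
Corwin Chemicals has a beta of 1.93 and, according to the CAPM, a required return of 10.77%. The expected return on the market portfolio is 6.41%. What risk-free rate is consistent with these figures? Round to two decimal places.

E(R) = R_f + β(E(R_m) − R_f) = R_f(1 − β) + β·E(R_m)
10.77% = R_f × (1 − 1.93) + 1.93 × 6.41%
10.77% = R_f × -0.93 + 12.3713%
R_f = (10.77% − 12.3713%) / -0.93 = 1.72%

1.72%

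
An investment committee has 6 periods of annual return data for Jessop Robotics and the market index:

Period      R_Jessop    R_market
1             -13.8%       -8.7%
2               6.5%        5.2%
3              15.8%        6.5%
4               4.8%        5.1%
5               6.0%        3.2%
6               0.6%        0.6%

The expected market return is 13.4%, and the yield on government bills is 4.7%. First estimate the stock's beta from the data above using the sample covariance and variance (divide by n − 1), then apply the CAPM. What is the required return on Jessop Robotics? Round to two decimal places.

Mean R_i = (-13.8 + 6.5 + 15.8 + 4.8 + 6.0 + 0.6) / 6 = 3.3167%
Mean R_m = (-8.7 + 5.2 + 6.5 + 5.1 + 3.2 + 0.6) / 6 = 1.9833%
Σ(R_i − R̄_i)(R_m − R̄_m) = 261.1317  ⇒  Cov = 261.1317 / 5 = 52.2263
Σ(R_m − R̄_m)² = 157.9883  ⇒  Var(R_m) = 157.9883 / 5 = 31.5977
β = Cov / Var(R_m) = 52.2263 / 31.5977 = 1.6529
MRP = 13.4% − 4.7% = 8.70%
E(R) = R_f + β × MRP = 4.7% + 1.6529 × 8.7% = 19.08%

19.08%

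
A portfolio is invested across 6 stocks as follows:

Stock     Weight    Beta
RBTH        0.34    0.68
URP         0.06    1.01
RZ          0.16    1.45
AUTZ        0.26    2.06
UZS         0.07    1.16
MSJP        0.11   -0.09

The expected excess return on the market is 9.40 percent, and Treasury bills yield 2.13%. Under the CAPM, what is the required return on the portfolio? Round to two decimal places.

β_P = Σ w_i β_i = 0.34×0.68 + 0.06×1.01 + 0.16×1.45 + 0.26×2.06 + 0.07×1.16 + 0.11×-0.09 = 1.1307
E(R_P) = R_f + β_P × MRP = 2.13% + 1.1307 × 9.40% = 12.76%

12.76%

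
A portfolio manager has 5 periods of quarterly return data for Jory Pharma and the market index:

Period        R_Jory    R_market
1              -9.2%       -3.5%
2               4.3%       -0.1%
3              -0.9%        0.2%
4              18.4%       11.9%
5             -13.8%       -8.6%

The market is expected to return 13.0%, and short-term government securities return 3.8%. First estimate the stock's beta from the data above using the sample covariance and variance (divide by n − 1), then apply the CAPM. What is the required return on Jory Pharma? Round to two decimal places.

Mean R_i = (-9.2 + 4.3 − 0.9 + 18.4 − 13.8) / 5 = -0.2400%
Mean R_m = (-3.5 − 0.1 + 0.2 + 11.9 − 8.6) / 5 = -0.0200%
Σ(R_i − R̄_i)(R_m − R̄_m) = 369.2060  ⇒  Cov = 369.2060 / 4 = 92.3015
Σ(R_m − R̄_m)² = 227.8680  ⇒  Var(R_m) = 227.8680 / 4 = 56.9670
β = Cov / Var(R_m) = 92.3015 / 56.9670 = 1.6203
MRP = 13.0% − 3.8% = 9.20%
E(R) = R_f + β × MRP = 3.8% + 1.6203 × 9.2% = 18.71%

18.71%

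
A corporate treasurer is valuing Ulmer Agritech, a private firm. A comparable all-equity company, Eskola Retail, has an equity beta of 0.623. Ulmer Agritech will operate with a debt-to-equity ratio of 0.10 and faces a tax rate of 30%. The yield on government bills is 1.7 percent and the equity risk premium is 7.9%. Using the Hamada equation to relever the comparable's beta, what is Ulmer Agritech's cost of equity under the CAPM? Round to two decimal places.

β_L = β_U × [1 + (1 − t)(D/E)] = 0.623 × [1 + (1 − 0.30) × 0.10]
    = 0.623 × [1 + 0.70 × 0.10] = 0.623 × 1.0700 = 0.6666
E(R) = R_f + β_L × MRP = 1.7% + 0.6666 × 7.9% = 6.97%

6.97%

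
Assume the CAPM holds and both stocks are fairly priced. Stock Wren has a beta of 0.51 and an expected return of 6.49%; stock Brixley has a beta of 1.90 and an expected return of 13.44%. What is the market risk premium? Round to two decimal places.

5.00%

Both satisfy E(R) = R_f + β·MRP, so the slope of the SML is
MRP = (13.44% − 6.49%) / (1.90 − 0.51) = 6.95% / 1.39 = 5.0000%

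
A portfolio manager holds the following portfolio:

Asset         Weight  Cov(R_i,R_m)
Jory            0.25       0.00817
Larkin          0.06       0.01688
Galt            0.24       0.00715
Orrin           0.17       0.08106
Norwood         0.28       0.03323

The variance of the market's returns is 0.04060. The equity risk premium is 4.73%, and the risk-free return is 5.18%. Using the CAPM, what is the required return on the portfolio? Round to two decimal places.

8.43%

β_Jory = 0.00817 / 0.04060 = 0.2012
β_Larkin = 0.01688 / 0.04060 = 0.4158
β_Galt = 0.00715 / 0.04060 = 0.1761
β_Orrin = 0.08106 / 0.04060 = 1.9966
β_Norwood = 0.03323 / 0.04060 = 0.8185
β_P = Σ w_i β_i = 0.25×0.2012 + 0.06×0.4158 + 0.24×0.1761 + 0.17×1.9966 + 0.28×0.8185 = 0.6861
E(R_P) = R_f + β_P × MRP = 5.18% + 0.6861 × 4.73% = 8.43%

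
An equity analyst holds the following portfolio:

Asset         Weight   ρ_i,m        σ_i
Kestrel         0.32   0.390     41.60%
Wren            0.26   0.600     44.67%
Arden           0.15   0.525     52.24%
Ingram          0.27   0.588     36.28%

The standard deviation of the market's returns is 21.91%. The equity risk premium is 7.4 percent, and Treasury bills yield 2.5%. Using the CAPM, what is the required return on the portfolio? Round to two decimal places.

9.94%

β_Kestrel = 0.390 × 41.60% / 21.91% = 0.7405
β_Wren = 0.600 × 44.67% / 21.91% = 1.2233
β_Arden = 0.525 × 52.24% / 21.91% = 1.2518
β_Ingram = 0.588 × 36.28% / 21.91% = 0.9736
β_P = Σ w_i β_i = 0.32×0.7405 + 0.26×1.2233 + 0.15×1.2518 + 0.27×0.9736 = 1.0057
E(R_P) = R_f + β_P × MRP = 2.5% + 1.0057 × 7.4% = 9.94%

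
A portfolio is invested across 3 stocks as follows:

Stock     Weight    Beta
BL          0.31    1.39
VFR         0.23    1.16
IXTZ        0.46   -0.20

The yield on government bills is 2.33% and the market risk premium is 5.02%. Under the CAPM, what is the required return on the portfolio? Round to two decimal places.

β_P = Σ w_i β_i = 0.31×1.39 + 0.23×1.16 + 0.46×-0.20 = 0.6057
E(R_P) = R_f + β_P × MRP = 2.33% + 0.6057 × 5.02% = 5.37%

5.37%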